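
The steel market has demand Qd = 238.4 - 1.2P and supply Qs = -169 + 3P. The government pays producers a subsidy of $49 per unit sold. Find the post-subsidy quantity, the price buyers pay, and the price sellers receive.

Q' = 164; buyers pay $62; sellers receive $111

Pre-subsidy: 238.4 - 1.2P = -169 + 3P gives P* = 97, Q* = 122.
With the subsidy, sellers receive Ps = Pb + 49 for each unit, where Pb is the price buyers pay.
Supply in terms of Pb becomes Qs = -169 + 3(Pb + 49) = -22 + 3Pb. Setting this equal to demand: 238.4 - 1.2Pb = -22 + 3Pb, so Pb = 62.
Sellers receive Ps = 62 + 49 = 111; Q' = 238.4 − 1.2·62 = 164.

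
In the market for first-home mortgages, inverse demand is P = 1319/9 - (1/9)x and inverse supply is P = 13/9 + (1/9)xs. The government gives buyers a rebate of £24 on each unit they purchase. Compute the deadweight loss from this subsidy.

Pre-subsidy: 1319/9 - (1/9)x = 13/9 + (1/9)x gives x* = 653 and P* = 74.
With the rebate, buyers effectively pay Pb = Ps − 24, where Ps is the price sellers receive.
On the curves, Pb = 1319/9 - (1/9)x and Ps = 13/9 + (1/9)x; the wedge Ps − Pb = 24 gives 13/9 + (1/9)x − (1319/9 - (1/9)x) = 24, so x' = 761.
Then Pb = 1319/9 − (1/9)·761 = 62 and Ps = 13/9 + (1/9)·761 = 86.
The subsidy expands output by 761 − 653 = 108 past the efficient level; on those units the gap between marginal cost and willingness to pay runs from 0 up to 24.
DWL = ½ × 24 × 108 = 1296.

Deadweight loss = £1296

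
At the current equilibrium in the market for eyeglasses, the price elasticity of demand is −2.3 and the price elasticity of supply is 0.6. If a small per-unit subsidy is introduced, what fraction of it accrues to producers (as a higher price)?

Producer share = 23/29

For a small subsidy around the equilibrium, the benefit split depends on the relative slopes, which at a point are proportional to the elasticities.
Buyer share = εs/(εs + |εd|) = 0.6/(0.6 + 2.3) = 6/29; seller share = |εd|/(εs + |εd|) = 23/29.
So producers capture 23/29 of the subsidy.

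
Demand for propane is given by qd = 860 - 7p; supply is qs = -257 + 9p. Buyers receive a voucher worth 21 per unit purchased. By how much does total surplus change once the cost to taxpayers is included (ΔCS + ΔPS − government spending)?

Pre-subsidy: 860 - 7p = -257 + 9p gives p* = 69.8125, q* = 371.3125.
With the rebate, buyers effectively pay pb = ps − 21, where ps is the price sellers receive.
Demand in terms of ps becomes qd = 860 − 7(ps − 21) = 1007 - 7ps. Setting this equal to supply: 1007 - 7ps = -257 + 9ps, so ps = 79.
Buyers pay pb = 79 − 21 = 58; q' = -257 + 9·79 = 454.
ΔCS = ½(371.3125 + 454)(69.8125 − 58) = 4874.501953125; ΔPS = ½(371.3125 + 454)(79 − 69.8125) = 3791.279296875.
Government spending = 21 × 454 = 9534.
Net change = 4874.501953125 + 3791.279296875 − 9534 = -868.21875. The loss equals the DWL triangle ½·21·82.6875.

Net change in total surplus = -868.21875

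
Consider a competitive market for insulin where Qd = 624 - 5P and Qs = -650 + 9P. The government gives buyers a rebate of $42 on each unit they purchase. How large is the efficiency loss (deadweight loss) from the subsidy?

Deadweight loss = $2835

Pre-subsidy: 624 - 5P = -650 + 9P gives P* = 91, Q* = 169.
With the rebate, buyers effectively pay Pb = Ps − 42, where Ps is the price sellers receive.
Demand in terms of Ps becomes Qd = 624 − 5(Ps − 42) = 834 - 5Ps. Setting this equal to supply: 834 - 5Ps = -650 + 9Ps, so Ps = 106.
Buyers pay Pb = 106 − 42 = 64; Q' = -650 + 9·106 = 304.
The subsidy expands output by 304 − 169 = 135 past the efficient level; on those units the gap between marginal cost and willingness to pay runs from 0 up to 42.
DWL = ½ × 42 × 135 = 2835.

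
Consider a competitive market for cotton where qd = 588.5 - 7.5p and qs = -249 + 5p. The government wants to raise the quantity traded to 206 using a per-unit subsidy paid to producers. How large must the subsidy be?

At q = 206, invert demand for the buyer price: pb = (588.5 − 206)/7.5 = 51; invert supply for the seller price: ps = (206 − (-249))/5 = 91.
The subsidy must fill the gap: s = ps − pb = 91 − 51 = 40.

Required subsidy s = 40 per unit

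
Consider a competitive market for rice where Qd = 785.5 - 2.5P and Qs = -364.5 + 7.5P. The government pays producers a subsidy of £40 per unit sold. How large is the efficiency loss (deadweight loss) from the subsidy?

Pre-subsidy: 785.5 - 2.5P = -364.5 + 7.5P gives P* = 115, Q* = 498.
With the subsidy, sellers receive Ps = Pb + 40 for each unit, where Pb is the price buyers pay.
Supply in terms of Pb becomes Qs = -364.5 + 7.5(Pb + 40) = -64.5 + 7.5Pb. Setting this equal to demand: 785.5 - 2.5Pb = -64.5 + 7.5Pb, so Pb = 85.
Sellers receive Ps = 85 + 40 = 125; Q' = 785.5 − 2.5·85 = 573.
The subsidy expands output by 573 − 498 = 75 past the efficient level; on those units the gap between marginal cost and willingness to pay runs from 0 up to 40.
DWL = ½ × 40 × 75 = 1500.

Deadweight loss = £1500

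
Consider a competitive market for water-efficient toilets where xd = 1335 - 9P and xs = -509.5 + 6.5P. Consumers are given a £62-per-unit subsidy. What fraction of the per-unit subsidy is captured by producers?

Producer share = 18/31

Pre-subsidy: 1335 - 9P = -509.5 + 6.5P gives P* = 119, x* = 264.
With the rebate, buyers effectively pay Pb = Ps − 62, where Ps is the price sellers receive.
Demand in terms of Ps becomes xd = 1335 − 9(Ps − 62) = 1893 - 9Ps. Setting this equal to supply: 1893 - 9Ps = -509.5 + 6.5Ps, so Ps = 155.
Buyers pay Pb = 155 − 62 = 93; x' = -509.5 + 6.5·155 = 498.
Buyers' price falls by P* − Pb = 119 − 93 = 26; sellers' price rises by Ps − P* = 155 − 119 = 36.
So producers capture 36/62 = 18/31 of each unit of subsidy.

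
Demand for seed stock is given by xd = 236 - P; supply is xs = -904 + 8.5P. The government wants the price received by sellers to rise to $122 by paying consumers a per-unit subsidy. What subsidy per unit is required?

Required subsidy s = $19 per unit

At a seller price of 122, quantity supplied is -904 + 8.5·122 = 133.
Buyers absorb 133 only when they pay Pb with 236 − 1·Pb = 133, i.e. Pb = 103.
s = Ps − Pb = 122 − 103 = 19.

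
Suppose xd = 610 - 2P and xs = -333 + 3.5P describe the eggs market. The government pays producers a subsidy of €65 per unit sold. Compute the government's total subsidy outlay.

Pre-subsidy: 610 - 2P = -333 + 3.5P gives P* = 1886/11, x* = 2938/11.
With the subsidy, sellers receive Ps = Pb + 65 for each unit, where Pb is the price buyers pay.
Supply in terms of Pb becomes xs = -333 + 3.5(Pb + 65) = -105.5 + 3.5Pb. Setting this equal to demand: 610 - 2Pb = -105.5 + 3.5Pb, so Pb = 1431/11.
Sellers receive Ps = 1431/11 + 65 = 2146/11; x' = 610 − 2·(1431/11) = 3848/11.
Government outlay = subsidy × quantity = 65 × 3848/11 = 250120/11.

Government cost = 250120/11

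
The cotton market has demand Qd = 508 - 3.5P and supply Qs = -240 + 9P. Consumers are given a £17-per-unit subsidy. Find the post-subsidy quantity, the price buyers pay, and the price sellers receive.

Pre-subsidy: 508 - 3.5P = -240 + 9P gives P* = 59.84, Q* = 298.56.
With the rebate, buyers effectively pay Pb = Ps − 17, where Ps is the price sellers receive.
Demand in terms of Ps becomes Qd = 508 − 3.5(Ps − 17) = 567.5 - 3.5Ps. Setting this equal to supply: 567.5 - 3.5Ps = -240 + 9Ps, so Ps = 64.6.
Buyers pay Pb = 64.6 − 17 = 47.6; Q' = -240 + 9·64.6 = 341.4.

Q' = 341.4; buyers pay £47.6; sellers receive £64.6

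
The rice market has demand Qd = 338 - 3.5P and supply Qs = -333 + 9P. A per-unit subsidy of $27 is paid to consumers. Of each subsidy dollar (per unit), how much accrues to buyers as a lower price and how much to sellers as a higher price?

Pre-subsidy: 338 - 3.5P = -333 + 9P gives P* = 53.68, Q* = 150.12.
With the rebate, buyers effectively pay Pb = Ps − 27, where Ps is the price sellers receive.
Demand in terms of Ps becomes Qd = 338 − 3.5(Ps − 27) = 432.5 - 3.5Ps. Setting this equal to supply: 432.5 - 3.5Ps = -333 + 9Ps, so Ps = 61.24.
Buyers pay Pb = 61.24 − 27 = 34.24; Q' = -333 + 9·61.24 = 218.16.
Buyers' price falls by P* − Pb = 53.68 − 34.24 = 19.44; sellers' price rises by Ps − P* = 61.24 − 53.68 = 7.56.

Buyers gain $19.44 per unit; sellers gain $7.56 per unit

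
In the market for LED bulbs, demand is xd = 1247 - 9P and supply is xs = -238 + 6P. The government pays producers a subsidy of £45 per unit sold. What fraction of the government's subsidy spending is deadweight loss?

DWL / government spending = 81/518

Pre-subsidy: 1247 - 9P = -238 + 6P gives P* = 99, x* = 356.
With the subsidy, sellers receive Ps = Pb + 45 for each unit, where Pb is the price buyers pay.
Supply in terms of Pb becomes xs = -238 + 6(Pb + 45) = 32 + 6Pb. Setting this equal to demand: 1247 - 9Pb = 32 + 6Pb, so Pb = 81.
Sellers receive Ps = 81 + 45 = 126; x' = 1247 − 9·81 = 518.
ΔCS = ½(356 + 518)(99 − 81) = 7866; ΔPS = ½(356 + 518)(126 − 99) = 11799.
Government spending = 45 × 518 = 23310.
DWL = ½ × 45 × (518 − 356) = 3645; fraction = 3645 / 23310 = 81/518.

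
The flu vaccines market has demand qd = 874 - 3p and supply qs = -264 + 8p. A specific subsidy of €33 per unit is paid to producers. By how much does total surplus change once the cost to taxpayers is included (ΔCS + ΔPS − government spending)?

Net change in total surplus = -€1188

Pre-subsidy: 874 - 3p = -264 + 8p gives p* = 1138/11, q* = 6200/11.
With the subsidy, sellers receive ps = pb + 33 for each unit, where pb is the price buyers pay.
Supply in terms of pb becomes qs = -264 + 8(pb + 33) = 0 + 8pb. Setting this equal to demand: 874 - 3pb = 0 + 8pb, so pb = 874/11.
Sellers receive ps = 874/11 + 33 = 1237/11; q' = 874 − 3·(874/11) = 6992/11.
ΔCS = ½(6200/11 + 6992/11)(1138/11 − 874/11) = 158304/11; ΔPS = ½(6200/11 + 6992/11)(1237/11 − 1138/11) = 59364/11.
Government spending = 33 × 6992/11 = 20976.
Net change = 158304/11 + 59364/11 − 20976 = -1188. The loss equals the DWL triangle ½·33·72.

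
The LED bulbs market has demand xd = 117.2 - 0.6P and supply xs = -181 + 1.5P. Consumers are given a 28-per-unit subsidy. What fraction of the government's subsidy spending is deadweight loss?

DWL / government spending = 3/22

Pre-subsidy: 117.2 - 0.6P = -181 + 1.5P gives P* = 142, x* = 32.
With the rebate, buyers effectively pay Pb = Ps − 28, where Ps is the price sellers receive.
Demand in terms of Ps becomes xd = 117.2 − 0.6(Ps − 28) = 134 - 0.6Ps. Setting this equal to supply: 134 - 0.6Ps = -181 + 1.5Ps, so Ps = 150.
Buyers pay Pb = 150 − 28 = 122; x' = -181 + 1.5·150 = 44.
ΔCS = ½(32 + 44)(142 − 122) = 760; ΔPS = ½(32 + 44)(150 − 142) = 304.
Government spending = 28 × 44 = 1232.
DWL = ½ × 28 × (44 − 32) = 168; fraction = 168 / 1232 = 3/22.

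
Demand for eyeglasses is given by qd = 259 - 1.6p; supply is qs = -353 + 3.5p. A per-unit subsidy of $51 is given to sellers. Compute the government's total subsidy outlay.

Pre-subsidy: 259 - 1.6p = -353 + 3.5p gives p* = 120, q* = 67.
With the subsidy, sellers receive ps = pb + 51 for each unit, where pb is the price buyers pay.
Supply in terms of pb becomes qs = -353 + 3.5(pb + 51) = -174.5 + 3.5pb. Setting this equal to demand: 259 - 1.6pb = -174.5 + 3.5pb, so pb = 85.
Sellers receive ps = 85 + 51 = 136; q' = 259 − 1.6·85 = 123.
Government outlay = subsidy × quantity = 51 × 123 = 6273.

Government cost = $6273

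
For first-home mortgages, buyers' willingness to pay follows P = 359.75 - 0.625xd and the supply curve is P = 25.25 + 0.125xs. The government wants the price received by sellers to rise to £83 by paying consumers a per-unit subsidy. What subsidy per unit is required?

At a seller price of 83, quantity supplied is -202 + 8·83 = 462.
Buyers absorb 462 only when they pay Pb = 359.75 − 0.625·462 = 71.
s = Ps − Pb = 83 − 71 = 12.

Required subsidy s = £12 per unit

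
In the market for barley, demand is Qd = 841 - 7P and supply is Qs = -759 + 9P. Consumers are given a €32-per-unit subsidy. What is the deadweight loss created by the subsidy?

Deadweight loss = €2016

Pre-subsidy: 841 - 7P = -759 + 9P gives P* = 100, Q* = 141.
With the rebate, buyers effectively pay Pb = Ps − 32, where Ps is the price sellers receive.
Demand in terms of Ps becomes Qd = 841 − 7(Ps − 32) = 1065 - 7Ps. Setting this equal to supply: 1065 - 7Ps = -759 + 9Ps, so Ps = 114.
Buyers pay Pb = 114 − 32 = 82; Q' = -759 + 9·114 = 267.
The subsidy expands output by 267 − 141 = 126 past the efficient level; on those units the gap between marginal cost and willingness to pay runs from 0 up to 32.
DWL = ½ × 32 × 126 = 2016.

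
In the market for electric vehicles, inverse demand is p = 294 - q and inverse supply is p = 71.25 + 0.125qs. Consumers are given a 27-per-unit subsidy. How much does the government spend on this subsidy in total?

Government cost = 5994

Pre-subsidy: 294 - q = 71.25 + 0.125q gives q* = 198 and p* = 96.
With the rebate, buyers effectively pay pb = ps − 27, where ps is the price sellers receive.
On the curves, pb = 294 - q and ps = 71.25 + 0.125q; the wedge ps − pb = 27 gives 71.25 + 0.125q − (294 - q) = 27, so q' = 222.
Then pb = 294 − 1·222 = 72 and ps = 71.25 + 0.125·222 = 99.
Government outlay = subsidy × quantity = 27 × 222 = 5994.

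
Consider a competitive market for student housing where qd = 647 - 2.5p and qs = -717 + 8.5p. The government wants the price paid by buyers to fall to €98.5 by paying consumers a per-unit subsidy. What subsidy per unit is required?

At a buyer price of 98.5, quantity demanded is 647 − 2.5·98.5 = 400.75.
Sellers supply 400.75 only when they receive ps with -717 + 8.5·ps = 400.75, i.e. ps = 131.5.
s = ps − pb = 131.5 − 98.5 = 33.

Required subsidy s = €33 per unit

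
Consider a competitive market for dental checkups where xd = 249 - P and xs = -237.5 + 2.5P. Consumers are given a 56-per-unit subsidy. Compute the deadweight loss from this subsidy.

Deadweight loss = 1120

Pre-subsidy: 249 - P = -237.5 + 2.5P gives P* = 139, x* = 110.
With the rebate, buyers effectively pay Pb = Ps − 56, where Ps is the price sellers receive.
Demand in terms of Ps becomes xd = 249 − 1(Ps − 56) = 305 - Ps. Setting this equal to supply: 305 - Ps = -237.5 + 2.5Ps, so Ps = 155.
Buyers pay Pb = 155 − 56 = 99; x' = -237.5 + 2.5·155 = 150.
The subsidy expands output by 150 − 110 = 40 past the efficient level; on those units the gap between marginal cost and willingness to pay runs from 0 up to 56.
DWL = ½ × 56 × 40 = 1120.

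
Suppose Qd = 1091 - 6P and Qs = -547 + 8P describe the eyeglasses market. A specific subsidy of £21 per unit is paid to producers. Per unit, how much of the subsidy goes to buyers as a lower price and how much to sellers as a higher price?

Pre-subsidy: 1091 - 6P = -547 + 8P gives P* = 117, Q* = 389.
With the subsidy, sellers receive Ps = Pb + 21 for each unit, where Pb is the price buyers pay.
Supply in terms of Pb becomes Qs = -547 + 8(Pb + 21) = -379 + 8Pb. Setting this equal to demand: 1091 - 6Pb = -379 + 8Pb, so Pb = 105.
Sellers receive Ps = 105 + 21 = 126; Q' = 1091 − 6·105 = 461.
Buyers' price falls by P* − Pb = 117 − 105 = 12; sellers' price rises by Ps − P* = 126 − 117 = 9.

Buyers gain £12 per unit; sellers gain £9 per unit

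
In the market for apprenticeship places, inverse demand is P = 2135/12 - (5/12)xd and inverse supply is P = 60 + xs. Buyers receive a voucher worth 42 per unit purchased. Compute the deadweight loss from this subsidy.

Pre-subsidy: 2135/12 - (5/12)x = 60 + x gives x* = 1415/17 and P* = 2435/17.
With the rebate, buyers effectively pay Pb = Ps − 42, where Ps is the price sellers receive.
On the curves, Pb = 2135/12 - (5/12)x and Ps = 60 + x; the wedge Ps − Pb = 42 gives 60 + x − (2135/12 - (5/12)x) = 42, so x' = 1919/17.
Then Pb = 2135/12 − (5/12)·(1919/17) = 2225/17 and Ps = 60 + 1·(1919/17) = 2939/17.
The subsidy expands output by 1919/17 − 1415/17 = 504/17 past the efficient level; on those units the gap between marginal cost and willingness to pay runs from 0 up to 42.
DWL = ½ × 42 × 504/17 = 10584/17.

Deadweight loss = 10584/17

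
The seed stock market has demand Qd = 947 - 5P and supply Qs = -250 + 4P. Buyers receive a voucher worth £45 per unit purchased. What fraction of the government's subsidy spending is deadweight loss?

Pre-subsidy: 947 - 5P = -250 + 4P gives P* = 133, Q* = 282.
With the rebate, buyers effectively pay Pb = Ps − 45, where Ps is the price sellers receive.
Demand in terms of Ps becomes Qd = 947 − 5(Ps − 45) = 1172 - 5Ps. Setting this equal to supply: 1172 - 5Ps = -250 + 4Ps, so Ps = 158.
Buyers pay Pb = 158 − 45 = 113; Q' = -250 + 4·158 = 382.
ΔCS = ½(282 + 382)(133 − 113) = 6640; ΔPS = ½(282 + 382)(158 − 133) = 8300.
Government spending = 45 × 382 = 17190.
DWL = ½ × 45 × (382 − 282) = 2250; fraction = 2250 / 17190 = 25/191.

DWL / government spending = 25/191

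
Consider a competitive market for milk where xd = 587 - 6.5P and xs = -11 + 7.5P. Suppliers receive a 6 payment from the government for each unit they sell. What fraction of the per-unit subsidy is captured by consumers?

Consumer share = 15/28

Pre-subsidy: 587 - 6.5P = -11 + 7.5P gives P* = 299/7, x* = 4331/14.
With the subsidy, sellers receive Ps = Pb + 6 for each unit, where Pb is the price buyers pay.
Supply in terms of Pb becomes xs = -11 + 7.5(Pb + 6) = 34 + 7.5Pb. Setting this equal to demand: 587 - 6.5Pb = 34 + 7.5Pb, so Pb = 39.5.
Sellers receive Ps = 39.5 + 6 = 45.5; x' = 587 − 6.5·39.5 = 330.25.
Buyers' price falls by P* − Pb = 299/7 − 39.5 = 45/14; sellers' price rises by Ps − P* = 45.5 − 299/7 = 39/14.
So consumers capture (45/14)/6 = 15/28 of each unit of subsidy.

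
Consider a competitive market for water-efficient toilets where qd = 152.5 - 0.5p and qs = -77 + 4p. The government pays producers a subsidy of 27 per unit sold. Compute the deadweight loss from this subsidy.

Deadweight loss = 162

Pre-subsidy: 152.5 - 0.5p = -77 + 4p gives p* = 51, q* = 127.
With the subsidy, sellers receive ps = pb + 27 for each unit, where pb is the price buyers pay.
Supply in terms of pb becomes qs = -77 + 4(pb + 27) = 31 + 4pb. Setting this equal to demand: 152.5 - 0.5pb = 31 + 4pb, so pb = 27.
Sellers receive ps = 27 + 27 = 54; q' = 152.5 − 0.5·27 = 139.
The subsidy expands output by 139 − 127 = 12 past the efficient level; on those units the gap between marginal cost and willingness to pay runs from 0 up to 27.
DWL = ½ × 27 × 12 = 162.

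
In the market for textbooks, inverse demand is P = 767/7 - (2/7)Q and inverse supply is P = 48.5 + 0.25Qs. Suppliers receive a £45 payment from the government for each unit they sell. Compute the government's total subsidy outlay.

Pre-subsidy: 767/7 - (2/7)Q = 48.5 + 0.25Q gives Q* = 114 and P* = 77.
With the subsidy, sellers receive Ps = Pb + 45 for each unit, where Pb is the price buyers pay.
On the curves, Pb = 767/7 - (2/7)Q and Ps = 48.5 + 0.25Q; the wedge Ps − Pb = 45 gives 48.5 + 0.25Q − (767/7 - (2/7)Q) = 45, so Q' = 198.
Then Pb = 767/7 − (2/7)·198 = 53 and Ps = 48.5 + 0.25·198 = 98.
Government outlay = subsidy × quantity = 45 × 198 = 8910.

Government cost = £8910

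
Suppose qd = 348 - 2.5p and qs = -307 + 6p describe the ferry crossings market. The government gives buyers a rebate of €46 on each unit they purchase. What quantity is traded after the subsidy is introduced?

Pre-subsidy: 348 - 2.5p = -307 + 6p gives p* = 1310/17, q* = 2641/17.
With the rebate, buyers effectively pay pb = ps − 46, where ps is the price sellers receive.
Demand in terms of ps becomes qd = 348 − 2.5(ps − 46) = 463 - 2.5ps. Setting this equal to supply: 463 - 2.5ps = -307 + 6ps, so ps = 1540/17.
Buyers pay pb = 1540/17 − 46 = 758/17; q' = -307 + 6·(1540/17) = 4021/17.

q' = 4021/17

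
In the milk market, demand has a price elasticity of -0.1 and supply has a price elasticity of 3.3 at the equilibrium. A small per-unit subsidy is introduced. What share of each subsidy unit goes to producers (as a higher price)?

Producer share = 1/34

For a small subsidy around the equilibrium, the benefit split depends on the relative slopes, which at a point are proportional to the elasticities.
Buyer share = εs/(εs + |εd|) = 3.3/(3.3 + 0.1) = 33/34; seller share = |εd|/(εs + |εd|) = 1/34.
So producers capture 1/34 of the subsidy.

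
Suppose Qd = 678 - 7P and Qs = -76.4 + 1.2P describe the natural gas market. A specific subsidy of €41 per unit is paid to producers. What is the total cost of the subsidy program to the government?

Pre-subsidy: 678 - 7P = -76.4 + 1.2P gives P* = 92, Q* = 34.
With the subsidy, sellers receive Ps = Pb + 41 for each unit, where Pb is the price buyers pay.
Supply in terms of Pb becomes Qs = -76.4 + 1.2(Pb + 41) = -27.2 + 1.2Pb. Setting this equal to demand: 678 - 7Pb = -27.2 + 1.2Pb, so Pb = 86.
Sellers receive Ps = 86 + 41 = 127; Q' = 678 − 7·86 = 76.
Government outlay = subsidy × quantity = 41 × 76 = 3116.

Government cost = €3116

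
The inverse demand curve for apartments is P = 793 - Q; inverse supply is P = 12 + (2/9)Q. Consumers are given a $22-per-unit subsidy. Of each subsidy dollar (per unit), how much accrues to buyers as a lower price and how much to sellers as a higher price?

Pre-subsidy: 793 - Q = 12 + (2/9)Q gives Q* = 639 and P* = 154.
With the rebate, buyers effectively pay Pb = Ps − 22, where Ps is the price sellers receive.
On the curves, Pb = 793 - Q and Ps = 12 + (2/9)Q; the wedge Ps − Pb = 22 gives 12 + (2/9)Q − (793 - Q) = 22, so Q' = 657.
Then Pb = 793 − 1·657 = 136 and Ps = 12 + (2/9)·657 = 158.
Buyers' price falls by P* − Pb = 154 − 136 = 18; sellers' price rises by Ps − P* = 158 − 154 = 4.

Buyers gain $18 per unit; sellers gain $4 per unit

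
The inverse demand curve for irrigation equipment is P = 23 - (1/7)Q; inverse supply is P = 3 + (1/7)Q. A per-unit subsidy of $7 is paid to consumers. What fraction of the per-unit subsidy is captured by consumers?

Pre-subsidy: 23 - (1/7)Q = 3 + (1/7)Q gives Q* = 70 and P* = 13.
With the rebate, buyers effectively pay Pb = Ps − 7, where Ps is the price sellers receive.
On the curves, Pb = 23 - (1/7)Q and Ps = 3 + (1/7)Q; the wedge Ps − Pb = 7 gives 3 + (1/7)Q − (23 - (1/7)Q) = 7, so Q' = 94.5.
Then Pb = 23 − (1/7)·94.5 = 9.5 and Ps = 3 + (1/7)·94.5 = 16.5.
Buyers' price falls by P* − Pb = 13 − 9.5 = 3.5; sellers' price rises by Ps − P* = 16.5 − 13 = 3.5.
So consumers capture 3.5/7 = 0.5 of each unit of subsidy.

Consumer share = 0.5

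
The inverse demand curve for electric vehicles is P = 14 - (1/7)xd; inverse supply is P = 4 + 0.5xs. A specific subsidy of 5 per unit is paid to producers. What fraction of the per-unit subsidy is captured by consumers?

Pre-subsidy: 14 - (1/7)x = 4 + 0.5x gives x* = 140/9 and P* = 106/9.
With the subsidy, sellers receive Ps = Pb + 5 for each unit, where Pb is the price buyers pay.
On the curves, Pb = 14 - (1/7)x and Ps = 4 + 0.5x; the wedge Ps − Pb = 5 gives 4 + 0.5x − (14 - (1/7)x) = 5, so x' = 70/3.
Then Pb = 14 − (1/7)·(70/3) = 32/3 and Ps = 4 + 0.5·(70/3) = 47/3.
Buyers' price falls by P* − Pb = 106/9 − 32/3 = 10/9; sellers' price rises by Ps − P* = 47/3 − 106/9 = 35/9.
So consumers capture (10/9)/5 = 2/9 of each unit of subsidy.

Consumer share = 2/9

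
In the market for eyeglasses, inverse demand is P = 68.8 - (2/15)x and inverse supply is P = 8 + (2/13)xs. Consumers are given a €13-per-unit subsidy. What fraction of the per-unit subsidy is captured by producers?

Producer share = 15/28

Pre-subsidy: 68.8 - (2/15)x = 8 + (2/13)x gives x* = 1482/7 and P* = 284/7.
With the rebate, buyers effectively pay Pb = Ps − 13, where Ps is the price sellers receive.
On the curves, Pb = 68.8 - (2/15)x and Ps = 8 + (2/13)x; the wedge Ps − Pb = 13 gives 8 + (2/13)x − (68.8 - (2/15)x) = 13, so x' = 14391/56.
Then Pb = 68.8 − (2/15)·(14391/56) = 967/28 and Ps = 8 + (2/13)·(14391/56) = 1331/28.
Buyers' price falls by P* − Pb = 284/7 − 967/28 = 169/28; sellers' price rises by Ps − P* = 1331/28 − 284/7 = 195/28.
So producers capture (195/28)/13 = 15/28 of each unit of subsidy.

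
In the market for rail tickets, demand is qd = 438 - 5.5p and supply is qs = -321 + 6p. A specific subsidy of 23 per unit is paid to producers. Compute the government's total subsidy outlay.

Pre-subsidy: 438 - 5.5p = -321 + 6p gives p* = 66, q* = 75.
With the subsidy, sellers receive ps = pb + 23 for each unit, where pb is the price buyers pay.
Supply in terms of pb becomes qs = -321 + 6(pb + 23) = -183 + 6pb. Setting this equal to demand: 438 - 5.5pb = -183 + 6pb, so pb = 54.
Sellers receive ps = 54 + 23 = 77; q' = 438 − 5.5·54 = 141.
Government outlay = subsidy × quantity = 23 × 141 = 3243.

Government cost = 3243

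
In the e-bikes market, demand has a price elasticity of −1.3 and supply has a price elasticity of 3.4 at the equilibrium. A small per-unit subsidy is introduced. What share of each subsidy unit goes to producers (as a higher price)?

For a small subsidy around the equilibrium, the benefit split depends on the relative slopes, which at a point are proportional to the elasticities.
Buyer share = εs/(εs + |εd|) = 3.4/(3.4 + 1.3) = 34/47; seller share = |εd|/(εs + |εd|) = 13/47.
So producers capture 13/47 of the subsidy.

Producer share = 13/47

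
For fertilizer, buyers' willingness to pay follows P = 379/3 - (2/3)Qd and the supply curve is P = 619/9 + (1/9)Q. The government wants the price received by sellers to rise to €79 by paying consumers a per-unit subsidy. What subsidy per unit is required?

At a seller price of 79, quantity supplied is -619 + 9·79 = 92.
Buyers absorb 92 only when they pay Pb = 379/3 − (2/3)·92 = 65.
s = Ps − Pb = 79 − 65 = 14.

Required subsidy s = €14 per unit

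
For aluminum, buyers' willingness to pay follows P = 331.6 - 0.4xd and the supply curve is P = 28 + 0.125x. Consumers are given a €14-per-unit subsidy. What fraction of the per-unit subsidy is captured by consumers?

Pre-subsidy: 331.6 - 0.4x = 28 + 0.125x gives x* = 4048/7 and P* = 702/7.
With the rebate, buyers effectively pay Pb = Ps − 14, where Ps is the price sellers receive.
On the curves, Pb = 331.6 - 0.4x and Ps = 28 + 0.125x; the wedge Ps − Pb = 14 gives 28 + 0.125x − (331.6 - 0.4x) = 14, so x' = 12704/21.
Then Pb = 331.6 − 0.4·(12704/21) = 1882/21 and Ps = 28 + 0.125·(12704/21) = 2176/21.
Buyers' price falls by P* − Pb = 702/7 − 1882/21 = 32/3; sellers' price rises by Ps − P* = 2176/21 − 702/7 = 10/3.
So consumers capture (32/3)/14 = 16/21 of each unit of subsidy.

Consumer share = 16/21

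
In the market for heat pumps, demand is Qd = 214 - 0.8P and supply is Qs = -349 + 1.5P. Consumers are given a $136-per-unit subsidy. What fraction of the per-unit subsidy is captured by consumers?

Consumer share = 15/23

Pre-subsidy: 214 - 0.8P = -349 + 1.5P gives P* = 5630/23, Q* = 418/23.
With the rebate, buyers effectively pay Pb = Ps − 136, where Ps is the price sellers receive.
Demand in terms of Ps becomes Qd = 214 − 0.8(Ps − 136) = 322.8 - 0.8Ps. Setting this equal to supply: 322.8 - 0.8Ps = -349 + 1.5Ps, so Ps = 6718/23.
Buyers pay Pb = 6718/23 − 136 = 3590/23; Q' = -349 + 1.5·(6718/23) = 2050/23.
Buyers' price falls by P* − Pb = 5630/23 − 3590/23 = 2040/23; sellers' price rises by Ps − P* = 6718/23 − 5630/23 = 1088/23.
So consumers capture (2040/23)/136 = 15/23 of each unit of subsidy.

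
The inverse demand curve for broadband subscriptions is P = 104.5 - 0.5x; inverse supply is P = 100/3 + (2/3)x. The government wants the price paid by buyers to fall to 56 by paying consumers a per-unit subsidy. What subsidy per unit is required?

Required subsidy s = 42 per unit

At a buyer price of 56, quantity demanded is 209 − 2·56 = 97.
Sellers supply 97 only when they receive Ps = 100/3 + (2/3)·97 = 98.
s = Ps − Pb = 98 − 56 = 42.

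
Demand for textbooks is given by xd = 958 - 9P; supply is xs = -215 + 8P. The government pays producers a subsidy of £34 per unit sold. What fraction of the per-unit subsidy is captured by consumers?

Consumer share = 8/17

Pre-subsidy: 958 - 9P = -215 + 8P gives P* = 69, x* = 337.
With the subsidy, sellers receive Ps = Pb + 34 for each unit, where Pb is the price buyers pay.
Supply in terms of Pb becomes xs = -215 + 8(Pb + 34) = 57 + 8Pb. Setting this equal to demand: 958 - 9Pb = 57 + 8Pb, so Pb = 53.
Sellers receive Ps = 53 + 34 = 87; x' = 958 − 9·53 = 481.
Buyers' price falls by P* − Pb = 69 − 53 = 16; sellers' price rises by Ps − P* = 87 − 69 = 18.
So consumers capture 16/34 = 8/17 of each unit of subsidy.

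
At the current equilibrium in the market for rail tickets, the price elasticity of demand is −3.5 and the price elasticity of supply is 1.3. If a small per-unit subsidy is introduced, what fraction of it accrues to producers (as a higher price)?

Producer share = 35/48

For a small subsidy around the equilibrium, the benefit split depends on the relative slopes, which at a point are proportional to the elasticities.
Buyer share = εs/(εs + |εd|) = 1.3/(1.3 + 3.5) = 13/48; seller share = |εd|/(εs + |εd|) = 35/48.
So producers capture 35/48 of the subsidy.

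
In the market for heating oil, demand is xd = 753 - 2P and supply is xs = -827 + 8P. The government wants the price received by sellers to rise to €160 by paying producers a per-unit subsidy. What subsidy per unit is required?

At a seller price of 160, quantity supplied is -827 + 8·160 = 453.
Buyers absorb 453 only when they pay Pb with 753 − 2·Pb = 453, i.e. Pb = 150.
s = Ps − Pb = 160 − 150 = 10.

Required subsidy s = €10 per unit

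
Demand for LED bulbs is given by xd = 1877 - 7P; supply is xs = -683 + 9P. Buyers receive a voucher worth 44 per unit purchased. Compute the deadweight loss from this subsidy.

Pre-subsidy: 1877 - 7P = -683 + 9P gives P* = 160, x* = 757.
With the rebate, buyers effectively pay Pb = Ps − 44, where Ps is the price sellers receive.
Demand in terms of Ps becomes xd = 1877 − 7(Ps − 44) = 2185 - 7Ps. Setting this equal to supply: 2185 - 7Ps = -683 + 9Ps, so Ps = 179.25.
Buyers pay Pb = 179.25 − 44 = 135.25; x' = -683 + 9·179.25 = 930.25.
The subsidy expands output by 930.25 − 757 = 173.25 past the efficient level; on those units the gap between marginal cost and willingness to pay runs from 0 up to 44.
DWL = ½ × 44 × 173.25 = 3811.5.

Deadweight loss = 3811.5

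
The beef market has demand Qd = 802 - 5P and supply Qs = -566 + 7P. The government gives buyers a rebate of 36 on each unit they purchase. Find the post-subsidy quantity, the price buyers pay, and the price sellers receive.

Pre-subsidy: 802 - 5P = -566 + 7P gives P* = 114, Q* = 232.
With the rebate, buyers effectively pay Pb = Ps − 36, where Ps is the price sellers receive.
Demand in terms of Ps becomes Qd = 802 − 5(Ps − 36) = 982 - 5Ps. Setting this equal to supply: 982 - 5Ps = -566 + 7Ps, so Ps = 129.
Buyers pay Pb = 129 − 36 = 93; Q' = -566 + 7·129 = 337.

Q' = 337; buyers pay 93; sellers receive 129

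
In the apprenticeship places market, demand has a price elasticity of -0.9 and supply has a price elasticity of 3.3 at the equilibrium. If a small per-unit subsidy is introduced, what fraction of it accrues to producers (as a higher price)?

For a small subsidy around the equilibrium, the benefit split depends on the relative slopes, which at a point are proportional to the elasticities.
Buyer share = εs/(εs + |εd|) = 3.3/(3.3 + 0.9) = 11/14; seller share = |εd|/(εs + |εd|) = 3/14.
So producers capture 3/14 of the subsidy.

Producer share = 3/14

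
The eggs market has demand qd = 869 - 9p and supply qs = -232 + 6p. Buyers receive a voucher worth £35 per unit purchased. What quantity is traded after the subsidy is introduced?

Pre-subsidy: 869 - 9p = -232 + 6p gives p* = 73.4, q* = 208.4.
With the rebate, buyers effectively pay pb = ps − 35, where ps is the price sellers receive.
Demand in terms of ps becomes qd = 869 − 9(ps − 35) = 1184 - 9ps. Setting this equal to supply: 1184 - 9ps = -232 + 6ps, so ps = 94.4.
Buyers pay pb = 94.4 − 35 = 59.4; q' = -232 + 6·94.4 = 334.4.

q' = 334.4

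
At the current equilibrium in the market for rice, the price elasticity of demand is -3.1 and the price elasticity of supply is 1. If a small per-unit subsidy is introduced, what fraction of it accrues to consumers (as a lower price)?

For a small subsidy around the equilibrium, the benefit split depends on the relative slopes, which at a point are proportional to the elasticities.
Buyer share = εs/(εs + |εd|) = 1/(1 + 3.1) = 10/41; seller share = |εd|/(εs + |εd|) = 31/41.

Consumer share = 10/41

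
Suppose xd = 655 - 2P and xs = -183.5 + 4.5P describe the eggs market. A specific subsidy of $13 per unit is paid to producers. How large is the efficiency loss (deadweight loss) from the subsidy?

Pre-subsidy: 655 - 2P = -183.5 + 4.5P gives P* = 129, x* = 397.
With the subsidy, sellers receive Ps = Pb + 13 for each unit, where Pb is the price buyers pay.
Supply in terms of Pb becomes xs = -183.5 + 4.5(Pb + 13) = -125 + 4.5Pb. Setting this equal to demand: 655 - 2Pb = -125 + 4.5Pb, so Pb = 120.
Sellers receive Ps = 120 + 13 = 133; x' = 655 − 2·120 = 415.
The subsidy expands output by 415 − 397 = 18 past the efficient level; on those units the gap between marginal cost and willingness to pay runs from 0 up to 13.
DWL = ½ × 13 × 18 = 117.

Deadweight loss = $117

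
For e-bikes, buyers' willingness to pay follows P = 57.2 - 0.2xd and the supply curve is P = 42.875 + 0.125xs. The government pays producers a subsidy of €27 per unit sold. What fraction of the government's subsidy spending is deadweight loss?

Pre-subsidy: 57.2 - 0.2x = 42.875 + 0.125x gives x* = 573/13 and P* = 629/13.
With the subsidy, sellers receive Ps = Pb + 27 for each unit, where Pb is the price buyers pay.
On the curves, Pb = 57.2 - 0.2x and Ps = 42.875 + 0.125x; the wedge Ps − Pb = 27 gives 42.875 + 0.125x − (57.2 - 0.2x) = 27, so x' = 1653/13.
Then Pb = 57.2 − 0.2·(1653/13) = 413/13 and Ps = 42.875 + 0.125·(1653/13) = 764/13.
ΔCS = ½(573/13 + 1653/13)(629/13 − 413/13) = 240408/169; ΔPS = ½(573/13 + 1653/13)(764/13 − 629/13) = 150255/169.
Government spending = 27 × 1653/13 = 44631/13.
DWL = ½ × 27 × (1653/13 − 573/13) = 14580/13; fraction = (14580/13) / (44631/13) = 180/551.

DWL / government spending = 180/551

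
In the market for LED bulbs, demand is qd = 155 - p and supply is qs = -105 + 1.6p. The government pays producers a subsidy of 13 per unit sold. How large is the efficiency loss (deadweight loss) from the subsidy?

Deadweight loss = 52

Pre-subsidy: 155 - p = -105 + 1.6p gives p* = 100, q* = 55.
With the subsidy, sellers receive ps = pb + 13 for each unit, where pb is the price buyers pay.
Supply in terms of pb becomes qs = -105 + 1.6(pb + 13) = -84.2 + 1.6pb. Setting this equal to demand: 155 - pb = -84.2 + 1.6pb, so pb = 92.
Sellers receive ps = 92 + 13 = 105; q' = 155 − 1·92 = 63.
The subsidy expands output by 63 − 55 = 8 past the efficient level; on those units the gap between marginal cost and willingness to pay runs from 0 up to 13.
DWL = ½ × 13 × 8 = 52.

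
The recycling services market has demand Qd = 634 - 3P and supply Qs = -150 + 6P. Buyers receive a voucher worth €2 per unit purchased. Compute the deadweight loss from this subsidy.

Pre-subsidy: 634 - 3P = -150 + 6P gives P* = 784/9, Q* = 1118/3.
With the rebate, buyers effectively pay Pb = Ps − 2, where Ps is the price sellers receive.
Demand in terms of Ps becomes Qd = 634 − 3(Ps − 2) = 640 - 3Ps. Setting this equal to supply: 640 - 3Ps = -150 + 6Ps, so Ps = 790/9.
Buyers pay Pb = 790/9 − 2 = 772/9; Q' = -150 + 6·(790/9) = 1130/3.
The subsidy expands output by 1130/3 − 1118/3 = 4 past the efficient level; on those units the gap between marginal cost and willingness to pay runs from 0 up to 2.
DWL = ½ × 2 × 4 = 4.

Deadweight loss = €4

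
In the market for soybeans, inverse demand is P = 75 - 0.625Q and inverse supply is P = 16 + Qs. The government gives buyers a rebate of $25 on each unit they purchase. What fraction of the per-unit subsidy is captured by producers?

Pre-subsidy: 75 - 0.625Q = 16 + Q gives Q* = 472/13 and P* = 680/13.
With the rebate, buyers effectively pay Pb = Ps − 25, where Ps is the price sellers receive.
On the curves, Pb = 75 - 0.625Q and Ps = 16 + Q; the wedge Ps − Pb = 25 gives 16 + Q − (75 - 0.625Q) = 25, so Q' = 672/13.
Then Pb = 75 − 0.625·(672/13) = 555/13 and Ps = 16 + 1·(672/13) = 880/13.
Buyers' price falls by P* − Pb = 680/13 − 555/13 = 125/13; sellers' price rises by Ps − P* = 880/13 − 680/13 = 200/13.
So producers capture (200/13)/25 = 8/13 of each unit of subsidy.

Producer share = 8/13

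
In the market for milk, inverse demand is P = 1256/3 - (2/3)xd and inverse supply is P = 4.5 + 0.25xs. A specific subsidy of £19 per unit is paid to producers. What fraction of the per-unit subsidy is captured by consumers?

Consumer share = 8/11

Pre-subsidy: 1256/3 - (2/3)x = 4.5 + 0.25x gives x* = 4970/11 and P* = 1292/11.
With the subsidy, sellers receive Ps = Pb + 19 for each unit, where Pb is the price buyers pay.
On the curves, Pb = 1256/3 - (2/3)x and Ps = 4.5 + 0.25x; the wedge Ps − Pb = 19 gives 4.5 + 0.25x − (1256/3 - (2/3)x) = 19, so x' = 5198/11.
Then Pb = 1256/3 − (2/3)·(5198/11) = 1140/11 and Ps = 4.5 + 0.25·(5198/11) = 1349/11.
Buyers' price falls by P* − Pb = 1292/11 − 1140/11 = 152/11; sellers' price rises by Ps − P* = 1349/11 − 1292/11 = 57/11.
So consumers capture (152/11)/19 = 8/11 of each unit of subsidy.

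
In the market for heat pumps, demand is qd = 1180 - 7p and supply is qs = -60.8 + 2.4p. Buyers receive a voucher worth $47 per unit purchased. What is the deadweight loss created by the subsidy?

Pre-subsidy: 1180 - 7p = -60.8 + 2.4p gives p* = 132, q* = 256.
With the rebate, buyers effectively pay pb = ps − 47, where ps is the price sellers receive.
Demand in terms of ps becomes qd = 1180 − 7(ps − 47) = 1509 - 7ps. Setting this equal to supply: 1509 - 7ps = -60.8 + 2.4ps, so ps = 167.
Buyers pay pb = 167 − 47 = 120; q' = -60.8 + 2.4·167 = 340.
The subsidy expands output by 340 − 256 = 84 past the efficient level; on those units the gap between marginal cost and willingness to pay runs from 0 up to 47.
DWL = ½ × 47 × 84 = 1974.

Deadweight loss = $1974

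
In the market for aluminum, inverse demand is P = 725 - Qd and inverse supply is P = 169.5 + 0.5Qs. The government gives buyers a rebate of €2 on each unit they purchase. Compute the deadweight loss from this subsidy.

Pre-subsidy: 725 - Q = 169.5 + 0.5Q gives Q* = 1111/3 and P* = 1064/3.
With the rebate, buyers effectively pay Pb = Ps − 2, where Ps is the price sellers receive.
On the curves, Pb = 725 - Q and Ps = 169.5 + 0.5Q; the wedge Ps − Pb = 2 gives 169.5 + 0.5Q − (725 - Q) = 2, so Q' = 1115/3.
Then Pb = 725 − 1·(1115/3) = 1060/3 and Ps = 169.5 + 0.5·(1115/3) = 1066/3.
The subsidy expands output by 1115/3 − 1111/3 = 4/3 past the efficient level; on those units the gap between marginal cost and willingness to pay runs from 0 up to 2.
DWL = ½ × 2 × 4/3 = 4/3.

Deadweight loss = 4/3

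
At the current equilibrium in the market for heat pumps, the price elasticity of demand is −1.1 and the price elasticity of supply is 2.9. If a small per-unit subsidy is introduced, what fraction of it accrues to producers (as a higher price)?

Producer share = 0.275

For a small subsidy around the equilibrium, the benefit split depends on the relative slopes, which at a point are proportional to the elasticities.
Buyer share = εs/(εs + |εd|) = 2.9/(2.9 + 1.1) = 0.725; seller share = |εd|/(εs + |εd|) = 0.275.
So producers capture 0.275 of the subsidy.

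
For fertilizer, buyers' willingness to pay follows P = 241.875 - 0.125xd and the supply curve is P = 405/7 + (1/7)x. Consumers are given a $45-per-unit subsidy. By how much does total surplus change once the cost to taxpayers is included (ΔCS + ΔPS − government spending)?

Net change in total surplus = -$3780

Pre-subsidy: 241.875 - 0.125x = 405/7 + (1/7)x gives x* = 687 and P* = 156.
With the rebate, buyers effectively pay Pb = Ps − 45, where Ps is the price sellers receive.
On the curves, Pb = 241.875 - 0.125x and Ps = 405/7 + (1/7)x; the wedge Ps − Pb = 45 gives 405/7 + (1/7)x − (241.875 - 0.125x) = 45, so x' = 855.
Then Pb = 241.875 − 0.125·855 = 135 and Ps = 405/7 + (1/7)·855 = 180.
ΔCS = ½(687 + 855)(156 − 135) = 16191; ΔPS = ½(687 + 855)(180 − 156) = 18504.
Government spending = 45 × 855 = 38475.
Net change = 16191 + 18504 − 38475 = -3780. The loss equals the DWL triangle ½·45·168.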